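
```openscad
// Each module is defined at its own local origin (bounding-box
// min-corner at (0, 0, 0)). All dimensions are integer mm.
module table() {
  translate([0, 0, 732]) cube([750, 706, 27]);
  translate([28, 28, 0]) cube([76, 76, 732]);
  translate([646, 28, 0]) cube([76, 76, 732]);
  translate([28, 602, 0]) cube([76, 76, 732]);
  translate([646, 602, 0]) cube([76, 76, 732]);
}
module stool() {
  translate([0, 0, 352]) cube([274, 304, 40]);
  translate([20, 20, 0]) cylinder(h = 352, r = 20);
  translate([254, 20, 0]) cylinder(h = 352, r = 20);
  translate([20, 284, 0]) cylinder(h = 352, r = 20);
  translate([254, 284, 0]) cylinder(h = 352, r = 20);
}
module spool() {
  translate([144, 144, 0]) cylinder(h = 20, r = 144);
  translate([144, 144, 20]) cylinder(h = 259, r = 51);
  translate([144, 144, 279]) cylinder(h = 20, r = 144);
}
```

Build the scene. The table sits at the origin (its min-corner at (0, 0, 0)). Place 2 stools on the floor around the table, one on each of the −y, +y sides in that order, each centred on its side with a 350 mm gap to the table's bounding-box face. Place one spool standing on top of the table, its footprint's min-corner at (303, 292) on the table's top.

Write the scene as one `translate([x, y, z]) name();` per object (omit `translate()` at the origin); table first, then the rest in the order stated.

table();
translate([238, -654, 0]) stool();
translate([238, 1056, 0]) stool();
translate([303, 292, 759]) spool();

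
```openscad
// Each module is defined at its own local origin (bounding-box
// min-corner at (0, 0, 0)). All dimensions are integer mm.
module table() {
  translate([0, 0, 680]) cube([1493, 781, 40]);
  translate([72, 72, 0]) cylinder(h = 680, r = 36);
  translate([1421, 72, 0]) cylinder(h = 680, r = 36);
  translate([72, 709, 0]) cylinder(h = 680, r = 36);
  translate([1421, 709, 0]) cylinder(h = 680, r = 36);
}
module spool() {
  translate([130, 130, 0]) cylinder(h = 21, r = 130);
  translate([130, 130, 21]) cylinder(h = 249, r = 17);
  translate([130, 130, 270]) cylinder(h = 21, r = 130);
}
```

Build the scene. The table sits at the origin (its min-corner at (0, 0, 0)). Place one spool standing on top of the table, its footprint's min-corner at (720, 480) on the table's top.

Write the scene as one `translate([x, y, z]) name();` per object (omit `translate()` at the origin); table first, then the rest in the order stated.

table();
translate([720, 480, 720]) spool();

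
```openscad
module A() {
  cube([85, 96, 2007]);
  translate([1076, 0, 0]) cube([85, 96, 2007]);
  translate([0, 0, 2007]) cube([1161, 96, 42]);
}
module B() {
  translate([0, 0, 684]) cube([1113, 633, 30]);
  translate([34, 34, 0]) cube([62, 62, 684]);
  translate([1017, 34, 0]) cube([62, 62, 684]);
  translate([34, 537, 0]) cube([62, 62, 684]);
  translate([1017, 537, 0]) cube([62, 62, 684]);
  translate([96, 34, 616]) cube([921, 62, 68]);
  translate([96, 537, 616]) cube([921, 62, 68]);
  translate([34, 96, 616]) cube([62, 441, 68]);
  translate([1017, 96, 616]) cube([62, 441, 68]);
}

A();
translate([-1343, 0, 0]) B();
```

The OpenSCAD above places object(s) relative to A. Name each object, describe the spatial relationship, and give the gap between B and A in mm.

The table's nearest face is 230 mm from the door frame's −x face.

A is a door frame. B is a table. The table is on the floor beside the door frame on its −x side. The gap between the table and the door frame is 230 mm.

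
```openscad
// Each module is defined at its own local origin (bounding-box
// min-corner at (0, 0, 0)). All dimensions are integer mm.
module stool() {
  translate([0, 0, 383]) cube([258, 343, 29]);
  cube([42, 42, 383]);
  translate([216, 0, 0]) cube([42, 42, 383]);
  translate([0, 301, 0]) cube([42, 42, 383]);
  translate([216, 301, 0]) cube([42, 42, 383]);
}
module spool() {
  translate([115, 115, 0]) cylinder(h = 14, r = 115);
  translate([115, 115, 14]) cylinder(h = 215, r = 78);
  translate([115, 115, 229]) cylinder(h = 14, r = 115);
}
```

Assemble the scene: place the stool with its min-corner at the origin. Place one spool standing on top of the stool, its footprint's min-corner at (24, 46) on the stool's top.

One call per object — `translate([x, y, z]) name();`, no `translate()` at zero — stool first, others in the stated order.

stool();
translate([24, 46, 412]) spool();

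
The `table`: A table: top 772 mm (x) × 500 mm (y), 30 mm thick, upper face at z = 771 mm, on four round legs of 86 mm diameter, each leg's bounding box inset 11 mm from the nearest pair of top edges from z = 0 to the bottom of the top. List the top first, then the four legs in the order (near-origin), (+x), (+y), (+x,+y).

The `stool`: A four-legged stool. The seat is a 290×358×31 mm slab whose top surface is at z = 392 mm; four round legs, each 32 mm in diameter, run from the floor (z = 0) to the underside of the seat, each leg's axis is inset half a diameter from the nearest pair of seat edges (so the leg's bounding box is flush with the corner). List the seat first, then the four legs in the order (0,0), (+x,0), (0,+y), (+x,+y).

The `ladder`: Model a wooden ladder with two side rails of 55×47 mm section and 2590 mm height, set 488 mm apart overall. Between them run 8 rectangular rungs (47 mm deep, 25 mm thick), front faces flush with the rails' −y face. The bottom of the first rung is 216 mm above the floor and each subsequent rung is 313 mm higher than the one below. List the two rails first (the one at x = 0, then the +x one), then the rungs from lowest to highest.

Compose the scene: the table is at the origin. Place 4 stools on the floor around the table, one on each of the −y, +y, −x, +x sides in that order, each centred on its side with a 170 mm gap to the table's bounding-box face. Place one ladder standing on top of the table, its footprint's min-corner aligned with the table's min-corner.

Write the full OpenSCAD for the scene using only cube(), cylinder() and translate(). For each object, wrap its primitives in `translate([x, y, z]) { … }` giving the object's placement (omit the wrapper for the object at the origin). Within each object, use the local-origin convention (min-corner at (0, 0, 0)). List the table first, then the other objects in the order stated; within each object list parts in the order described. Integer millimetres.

translate([0, 0, 741]) cube([772, 500, 30]);
translate([54, 54, 0]) cylinder(h = 741, r = 43);
translate([718, 54, 0]) cylinder(h = 741, r = 43);
translate([54, 446, 0]) cylinder(h = 741, r = 43);
translate([718, 446, 0]) cylinder(h = 741, r = 43);
translate([241, -528, 0]) {
  translate([0, 0, 361]) cube([290, 358, 31]);
  translate([16, 16, 0]) cylinder(h = 361, r = 16);
  translate([274, 16, 0]) cylinder(h = 361, r = 16);
  translate([16, 342, 0]) cylinder(h = 361, r = 16);
  translate([274, 342, 0]) cylinder(h = 361, r = 16);
}
translate([241, 670, 0]) {
  translate([0, 0, 361]) cube([290, 358, 31]);
  translate([16, 16, 0]) cylinder(h = 361, r = 16);
  translate([274, 16, 0]) cylinder(h = 361, r = 16);
  translate([16, 342, 0]) cylinder(h = 361, r = 16);
  translate([274, 342, 0]) cylinder(h = 361, r = 16);
}
translate([-460, 71, 0]) {
  translate([0, 0, 361]) cube([290, 358, 31]);
  translate([16, 16, 0]) cylinder(h = 361, r = 16);
  translate([274, 16, 0]) cylinder(h = 361, r = 16);
  translate([16, 342, 0]) cylinder(h = 361, r = 16);
  translate([274, 342, 0]) cylinder(h = 361, r = 16);
}
translate([942, 71, 0]) {
  translate([0, 0, 361]) cube([290, 358, 31]);
  translate([16, 16, 0]) cylinder(h = 361, r = 16);
  translate([274, 16, 0]) cylinder(h = 361, r = 16);
  translate([16, 342, 0]) cylinder(h = 361, r = 16);
  translate([274, 342, 0]) cylinder(h = 361, r = 16);
}
translate([0, 0, 771]) {
  cube([55, 47, 2590]);
  translate([433, 0, 0]) cube([55, 47, 2590]);
  translate([55, 0, 216]) cube([378, 47, 25]);
  translate([55, 0, 529]) cube([378, 47, 25]);
  translate([55, 0, 842]) cube([378, 47, 25]);
  translate([55, 0, 1155]) cube([378, 47, 25]);
  translate([55, 0, 1468]) cube([378, 47, 25]);
  translate([55, 0, 1781]) cube([378, 47, 25]);
  translate([55, 0, 2094]) cube([378, 47, 25]);
  translate([55, 0, 2407]) cube([378, 47, 25]);
}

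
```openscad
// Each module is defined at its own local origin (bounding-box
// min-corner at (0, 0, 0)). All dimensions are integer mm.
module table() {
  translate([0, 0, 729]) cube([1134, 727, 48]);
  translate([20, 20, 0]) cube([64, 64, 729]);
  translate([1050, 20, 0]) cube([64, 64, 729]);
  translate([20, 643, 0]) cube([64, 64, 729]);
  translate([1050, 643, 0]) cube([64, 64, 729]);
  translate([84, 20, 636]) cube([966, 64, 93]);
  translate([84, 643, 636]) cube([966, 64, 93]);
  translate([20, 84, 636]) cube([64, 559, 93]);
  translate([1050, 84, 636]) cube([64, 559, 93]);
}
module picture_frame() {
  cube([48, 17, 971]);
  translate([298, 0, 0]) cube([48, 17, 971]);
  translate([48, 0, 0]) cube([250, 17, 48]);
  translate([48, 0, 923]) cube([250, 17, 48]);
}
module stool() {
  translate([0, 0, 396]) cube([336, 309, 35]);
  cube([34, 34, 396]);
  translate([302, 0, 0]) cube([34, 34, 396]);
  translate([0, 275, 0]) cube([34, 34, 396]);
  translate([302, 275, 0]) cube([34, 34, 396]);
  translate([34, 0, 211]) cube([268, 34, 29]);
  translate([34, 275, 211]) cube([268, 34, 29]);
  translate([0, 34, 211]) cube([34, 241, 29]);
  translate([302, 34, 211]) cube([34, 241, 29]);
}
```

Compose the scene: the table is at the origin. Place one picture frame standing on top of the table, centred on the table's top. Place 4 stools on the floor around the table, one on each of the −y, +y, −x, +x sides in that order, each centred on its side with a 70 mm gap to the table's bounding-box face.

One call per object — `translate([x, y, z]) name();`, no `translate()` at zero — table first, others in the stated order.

table();
translate([394, 355, 777]) picture_frame();
translate([399, -379, 0]) stool();
translate([399, 797, 0]) stool();
translate([-406, 209, 0]) stool();
translate([1204, 209, 0]) stool();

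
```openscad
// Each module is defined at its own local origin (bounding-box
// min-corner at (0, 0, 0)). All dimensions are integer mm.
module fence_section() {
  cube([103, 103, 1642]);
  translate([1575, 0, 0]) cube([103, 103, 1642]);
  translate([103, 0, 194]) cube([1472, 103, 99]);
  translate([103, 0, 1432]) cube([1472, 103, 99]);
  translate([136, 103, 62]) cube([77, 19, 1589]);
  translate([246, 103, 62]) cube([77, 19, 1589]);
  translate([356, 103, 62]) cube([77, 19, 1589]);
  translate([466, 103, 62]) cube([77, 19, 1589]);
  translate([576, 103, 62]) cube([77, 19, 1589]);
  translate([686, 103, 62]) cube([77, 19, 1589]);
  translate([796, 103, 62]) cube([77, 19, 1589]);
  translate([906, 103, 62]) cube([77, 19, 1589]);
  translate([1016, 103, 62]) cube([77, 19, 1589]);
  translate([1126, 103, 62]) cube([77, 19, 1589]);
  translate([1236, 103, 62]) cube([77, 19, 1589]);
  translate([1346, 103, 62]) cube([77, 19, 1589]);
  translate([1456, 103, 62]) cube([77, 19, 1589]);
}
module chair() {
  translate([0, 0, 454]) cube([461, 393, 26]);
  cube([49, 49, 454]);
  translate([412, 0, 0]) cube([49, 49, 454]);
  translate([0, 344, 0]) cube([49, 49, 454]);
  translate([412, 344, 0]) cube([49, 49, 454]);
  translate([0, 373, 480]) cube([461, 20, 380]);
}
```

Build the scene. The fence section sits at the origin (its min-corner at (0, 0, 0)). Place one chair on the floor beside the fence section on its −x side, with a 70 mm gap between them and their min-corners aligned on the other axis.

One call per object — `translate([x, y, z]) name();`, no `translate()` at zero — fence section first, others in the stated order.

fence_section();
translate([-531, 0, 0]) chair();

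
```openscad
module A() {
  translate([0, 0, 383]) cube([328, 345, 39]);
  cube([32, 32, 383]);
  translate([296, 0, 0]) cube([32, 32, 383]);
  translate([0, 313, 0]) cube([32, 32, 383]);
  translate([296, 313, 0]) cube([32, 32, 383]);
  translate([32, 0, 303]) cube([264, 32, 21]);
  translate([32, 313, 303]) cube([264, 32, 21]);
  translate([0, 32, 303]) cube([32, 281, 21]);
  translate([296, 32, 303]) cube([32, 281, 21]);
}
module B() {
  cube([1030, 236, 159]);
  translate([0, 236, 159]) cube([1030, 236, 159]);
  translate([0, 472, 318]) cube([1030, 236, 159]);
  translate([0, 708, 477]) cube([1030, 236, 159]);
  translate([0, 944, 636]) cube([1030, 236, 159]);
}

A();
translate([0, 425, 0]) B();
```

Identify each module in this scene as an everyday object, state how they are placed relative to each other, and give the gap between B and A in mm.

The staircase's nearest face is 80 mm from the stool's +y face.

A is a stool. B is a staircase. The staircase is on the floor beside the stool on its +y side. The gap between the staircase and the stool is 80 mm.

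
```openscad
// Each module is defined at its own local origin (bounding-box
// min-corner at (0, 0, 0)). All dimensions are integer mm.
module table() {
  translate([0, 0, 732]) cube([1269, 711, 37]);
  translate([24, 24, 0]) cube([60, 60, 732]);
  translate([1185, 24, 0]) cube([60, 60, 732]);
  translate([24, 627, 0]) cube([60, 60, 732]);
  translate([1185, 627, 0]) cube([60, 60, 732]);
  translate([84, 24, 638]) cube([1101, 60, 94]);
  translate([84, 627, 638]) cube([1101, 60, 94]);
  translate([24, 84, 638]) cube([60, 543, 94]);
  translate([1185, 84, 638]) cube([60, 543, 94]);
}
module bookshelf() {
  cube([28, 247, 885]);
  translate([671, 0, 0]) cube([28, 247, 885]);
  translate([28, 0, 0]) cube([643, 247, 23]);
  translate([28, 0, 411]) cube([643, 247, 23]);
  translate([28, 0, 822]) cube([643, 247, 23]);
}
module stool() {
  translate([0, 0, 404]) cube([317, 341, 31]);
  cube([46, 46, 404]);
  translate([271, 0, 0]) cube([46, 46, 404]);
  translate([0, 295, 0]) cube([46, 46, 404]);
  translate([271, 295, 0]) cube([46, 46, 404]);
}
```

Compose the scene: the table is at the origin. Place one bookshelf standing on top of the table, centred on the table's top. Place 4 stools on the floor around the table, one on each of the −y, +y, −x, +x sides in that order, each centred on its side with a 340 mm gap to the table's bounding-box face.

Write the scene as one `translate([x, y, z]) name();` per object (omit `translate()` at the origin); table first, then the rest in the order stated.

table();
translate([285, 232, 769]) bookshelf();
translate([476, -681, 0]) stool();
translate([476, 1051, 0]) stool();
translate([-657, 185, 0]) stool();
translate([1609, 185, 0]) stool();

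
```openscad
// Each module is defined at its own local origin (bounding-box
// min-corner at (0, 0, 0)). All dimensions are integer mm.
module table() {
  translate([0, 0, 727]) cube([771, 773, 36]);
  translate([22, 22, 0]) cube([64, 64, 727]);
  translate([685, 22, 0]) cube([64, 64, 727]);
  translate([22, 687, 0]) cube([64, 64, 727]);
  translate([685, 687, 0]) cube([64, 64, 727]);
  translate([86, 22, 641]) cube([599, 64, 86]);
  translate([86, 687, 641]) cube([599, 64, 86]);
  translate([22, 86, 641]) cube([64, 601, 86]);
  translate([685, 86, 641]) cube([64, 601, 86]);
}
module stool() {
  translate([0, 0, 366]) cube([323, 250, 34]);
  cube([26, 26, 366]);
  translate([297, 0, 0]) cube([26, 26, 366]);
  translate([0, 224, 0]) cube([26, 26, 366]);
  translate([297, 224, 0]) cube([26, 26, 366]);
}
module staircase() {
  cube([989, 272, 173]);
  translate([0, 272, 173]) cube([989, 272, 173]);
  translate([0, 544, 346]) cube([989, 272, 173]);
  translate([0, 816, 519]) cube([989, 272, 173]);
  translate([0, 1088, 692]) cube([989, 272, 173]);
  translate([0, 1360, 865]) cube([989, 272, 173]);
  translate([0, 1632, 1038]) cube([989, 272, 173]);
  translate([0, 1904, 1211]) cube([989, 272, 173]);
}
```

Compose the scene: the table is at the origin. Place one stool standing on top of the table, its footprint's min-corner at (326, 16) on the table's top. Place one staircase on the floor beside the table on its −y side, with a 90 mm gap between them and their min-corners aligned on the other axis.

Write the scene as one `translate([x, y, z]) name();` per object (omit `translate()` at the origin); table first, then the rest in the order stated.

table();
translate([326, 16, 763]) stool();
translate([0, -2266, 0]) staircase();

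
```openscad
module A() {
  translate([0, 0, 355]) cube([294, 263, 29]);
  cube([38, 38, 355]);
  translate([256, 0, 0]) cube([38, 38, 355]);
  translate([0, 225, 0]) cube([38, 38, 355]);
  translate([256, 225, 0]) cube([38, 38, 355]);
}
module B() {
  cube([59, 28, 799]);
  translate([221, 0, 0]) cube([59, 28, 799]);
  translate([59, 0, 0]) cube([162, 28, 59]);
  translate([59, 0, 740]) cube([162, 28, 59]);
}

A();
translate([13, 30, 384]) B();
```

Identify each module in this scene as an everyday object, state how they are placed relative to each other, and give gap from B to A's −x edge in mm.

A is a stool. B is a picture frame. The picture frame is on top of the stool. The gap from the picture frame to the stool's −x edge is 13 mm.

The picture frame's min-x is at 13; the stool's min-x is 0; gap = 13 mm.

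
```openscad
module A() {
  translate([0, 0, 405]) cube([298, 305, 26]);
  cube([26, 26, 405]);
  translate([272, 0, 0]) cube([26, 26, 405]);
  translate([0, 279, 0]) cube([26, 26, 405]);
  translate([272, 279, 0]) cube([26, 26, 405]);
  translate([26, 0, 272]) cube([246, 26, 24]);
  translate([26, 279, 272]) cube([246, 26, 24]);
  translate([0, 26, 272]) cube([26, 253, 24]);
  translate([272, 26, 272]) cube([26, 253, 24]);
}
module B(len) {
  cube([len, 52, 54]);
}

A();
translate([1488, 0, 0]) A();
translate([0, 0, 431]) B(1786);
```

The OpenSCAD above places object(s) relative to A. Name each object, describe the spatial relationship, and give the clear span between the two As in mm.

A is a stool. B is a beam. A beam spans the tops of two stools. The clear span between the two stools is 1190 mm.

Second stool starts at x = 1488; first ends at x = 298; clear span = 1488 − 298 = 1190 mm.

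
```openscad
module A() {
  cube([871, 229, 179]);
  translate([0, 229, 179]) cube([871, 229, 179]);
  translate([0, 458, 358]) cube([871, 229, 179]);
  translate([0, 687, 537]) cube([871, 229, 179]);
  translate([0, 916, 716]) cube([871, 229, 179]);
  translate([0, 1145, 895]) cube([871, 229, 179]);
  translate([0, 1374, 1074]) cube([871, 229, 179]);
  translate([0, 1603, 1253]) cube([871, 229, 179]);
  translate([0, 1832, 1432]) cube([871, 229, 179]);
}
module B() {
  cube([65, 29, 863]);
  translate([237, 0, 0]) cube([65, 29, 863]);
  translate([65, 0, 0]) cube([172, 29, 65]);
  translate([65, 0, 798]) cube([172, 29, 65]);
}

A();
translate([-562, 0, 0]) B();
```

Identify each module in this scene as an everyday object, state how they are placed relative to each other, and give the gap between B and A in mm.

A is a staircase. B is a picture frame. The picture frame is on the floor beside the staircase on its −x side. The gap between the picture frame and the staircase is 260 mm.

The picture frame's nearest face is 260 mm from the staircase's −x face.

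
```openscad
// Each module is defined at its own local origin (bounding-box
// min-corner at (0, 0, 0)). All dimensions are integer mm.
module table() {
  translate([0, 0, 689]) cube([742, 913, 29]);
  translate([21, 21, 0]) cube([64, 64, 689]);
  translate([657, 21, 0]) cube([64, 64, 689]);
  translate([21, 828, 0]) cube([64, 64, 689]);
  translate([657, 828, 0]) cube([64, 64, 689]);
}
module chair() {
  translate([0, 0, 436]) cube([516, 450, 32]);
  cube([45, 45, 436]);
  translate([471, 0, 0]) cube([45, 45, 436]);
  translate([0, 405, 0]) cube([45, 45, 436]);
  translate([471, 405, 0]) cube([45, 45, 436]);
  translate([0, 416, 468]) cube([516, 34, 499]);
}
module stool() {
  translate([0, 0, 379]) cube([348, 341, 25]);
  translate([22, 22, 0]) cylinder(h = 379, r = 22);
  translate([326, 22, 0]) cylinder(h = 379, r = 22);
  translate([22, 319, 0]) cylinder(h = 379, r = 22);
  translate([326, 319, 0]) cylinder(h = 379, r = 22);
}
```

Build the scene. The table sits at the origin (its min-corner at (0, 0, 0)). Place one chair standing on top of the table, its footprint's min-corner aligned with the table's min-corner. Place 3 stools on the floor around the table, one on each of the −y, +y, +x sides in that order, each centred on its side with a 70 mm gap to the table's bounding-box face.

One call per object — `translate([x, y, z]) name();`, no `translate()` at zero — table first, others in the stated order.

table();
translate([0, 0, 718]) chair();
translate([197, -411, 0]) stool();
translate([197, 983, 0]) stool();
translate([812, 286, 0]) stool();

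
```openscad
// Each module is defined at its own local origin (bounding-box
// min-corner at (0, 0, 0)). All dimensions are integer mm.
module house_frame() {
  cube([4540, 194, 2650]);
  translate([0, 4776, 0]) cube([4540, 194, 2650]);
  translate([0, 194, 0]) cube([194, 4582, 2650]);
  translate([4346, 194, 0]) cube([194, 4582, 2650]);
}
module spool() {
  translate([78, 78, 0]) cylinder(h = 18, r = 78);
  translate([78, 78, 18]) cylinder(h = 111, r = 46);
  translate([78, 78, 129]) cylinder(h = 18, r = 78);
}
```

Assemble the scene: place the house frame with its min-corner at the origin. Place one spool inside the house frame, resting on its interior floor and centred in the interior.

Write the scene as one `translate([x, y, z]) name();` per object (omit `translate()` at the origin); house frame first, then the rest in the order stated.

house_frame();
translate([2192, 2407, 0]) spool();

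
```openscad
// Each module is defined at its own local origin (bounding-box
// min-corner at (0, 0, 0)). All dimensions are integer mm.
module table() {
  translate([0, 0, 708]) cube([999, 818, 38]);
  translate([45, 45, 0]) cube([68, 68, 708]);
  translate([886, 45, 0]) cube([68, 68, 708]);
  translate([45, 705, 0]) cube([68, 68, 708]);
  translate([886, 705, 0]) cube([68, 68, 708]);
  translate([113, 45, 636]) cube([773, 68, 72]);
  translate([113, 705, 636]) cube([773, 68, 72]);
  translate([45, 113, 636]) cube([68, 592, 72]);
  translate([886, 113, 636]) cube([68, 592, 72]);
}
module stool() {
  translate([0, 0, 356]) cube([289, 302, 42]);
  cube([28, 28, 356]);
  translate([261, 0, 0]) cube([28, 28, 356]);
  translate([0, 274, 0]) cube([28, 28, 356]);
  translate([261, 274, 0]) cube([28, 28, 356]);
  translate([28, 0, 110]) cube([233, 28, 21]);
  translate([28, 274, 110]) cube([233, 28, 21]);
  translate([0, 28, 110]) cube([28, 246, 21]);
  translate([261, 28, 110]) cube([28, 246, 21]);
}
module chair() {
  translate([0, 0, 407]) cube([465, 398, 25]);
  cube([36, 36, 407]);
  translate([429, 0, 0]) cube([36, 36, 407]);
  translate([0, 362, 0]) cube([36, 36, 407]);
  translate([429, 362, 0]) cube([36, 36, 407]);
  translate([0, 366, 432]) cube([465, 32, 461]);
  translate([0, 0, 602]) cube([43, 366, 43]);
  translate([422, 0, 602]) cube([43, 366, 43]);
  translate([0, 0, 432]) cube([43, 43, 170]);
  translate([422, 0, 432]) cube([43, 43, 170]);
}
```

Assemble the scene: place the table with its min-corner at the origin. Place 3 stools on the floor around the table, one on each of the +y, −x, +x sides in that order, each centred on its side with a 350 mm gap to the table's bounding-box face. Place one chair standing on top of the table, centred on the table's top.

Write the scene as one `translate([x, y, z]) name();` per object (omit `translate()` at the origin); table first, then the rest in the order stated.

table();
translate([355, 1168, 0]) stool();
translate([-639, 258, 0]) stool();
translate([1349, 258, 0]) stool();
translate([267, 210, 746]) chair();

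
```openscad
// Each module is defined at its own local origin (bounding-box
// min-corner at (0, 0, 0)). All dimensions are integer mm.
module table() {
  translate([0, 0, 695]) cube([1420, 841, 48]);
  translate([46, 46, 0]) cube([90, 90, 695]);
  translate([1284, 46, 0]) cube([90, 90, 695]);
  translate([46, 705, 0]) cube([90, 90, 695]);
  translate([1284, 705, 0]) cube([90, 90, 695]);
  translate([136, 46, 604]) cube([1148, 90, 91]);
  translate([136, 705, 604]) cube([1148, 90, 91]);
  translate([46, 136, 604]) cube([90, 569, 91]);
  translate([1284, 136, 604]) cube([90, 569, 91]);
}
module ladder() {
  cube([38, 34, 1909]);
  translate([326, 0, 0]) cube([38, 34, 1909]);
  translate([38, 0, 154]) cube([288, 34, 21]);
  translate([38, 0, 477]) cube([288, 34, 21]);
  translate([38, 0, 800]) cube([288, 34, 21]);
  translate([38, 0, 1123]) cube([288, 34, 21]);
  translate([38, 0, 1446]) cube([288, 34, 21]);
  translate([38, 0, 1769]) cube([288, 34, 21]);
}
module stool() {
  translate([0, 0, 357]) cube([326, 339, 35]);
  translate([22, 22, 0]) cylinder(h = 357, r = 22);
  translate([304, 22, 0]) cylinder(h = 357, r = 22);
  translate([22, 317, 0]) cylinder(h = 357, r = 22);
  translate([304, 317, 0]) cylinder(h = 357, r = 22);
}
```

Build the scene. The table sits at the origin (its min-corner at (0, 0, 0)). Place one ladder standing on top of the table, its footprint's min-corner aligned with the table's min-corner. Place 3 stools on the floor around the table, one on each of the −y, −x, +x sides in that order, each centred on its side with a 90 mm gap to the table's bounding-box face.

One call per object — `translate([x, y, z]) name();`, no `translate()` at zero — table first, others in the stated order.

table();
translate([0, 0, 743]) ladder();
translate([547, -429, 0]) stool();
translate([-416, 251, 0]) stool();
translate([1510, 251, 0]) stool();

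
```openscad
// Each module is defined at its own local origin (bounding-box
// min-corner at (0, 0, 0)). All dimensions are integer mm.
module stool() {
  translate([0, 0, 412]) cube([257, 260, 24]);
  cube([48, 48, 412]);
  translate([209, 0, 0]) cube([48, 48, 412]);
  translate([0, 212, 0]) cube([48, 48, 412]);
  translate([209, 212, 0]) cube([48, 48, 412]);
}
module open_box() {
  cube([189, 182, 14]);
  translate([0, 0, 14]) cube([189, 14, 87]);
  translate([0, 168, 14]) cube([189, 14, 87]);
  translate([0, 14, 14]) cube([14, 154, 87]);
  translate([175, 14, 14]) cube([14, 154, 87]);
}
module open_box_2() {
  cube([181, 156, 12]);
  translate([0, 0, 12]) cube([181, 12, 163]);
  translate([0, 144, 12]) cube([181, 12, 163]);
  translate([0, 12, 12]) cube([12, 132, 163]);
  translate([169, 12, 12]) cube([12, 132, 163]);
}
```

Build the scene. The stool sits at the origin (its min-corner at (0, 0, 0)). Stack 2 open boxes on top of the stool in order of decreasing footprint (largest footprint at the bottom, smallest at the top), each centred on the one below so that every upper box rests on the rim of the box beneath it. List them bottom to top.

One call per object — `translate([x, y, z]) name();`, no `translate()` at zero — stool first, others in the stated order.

stool();
translate([34, 39, 436]) open_box();
translate([38, 52, 537]) open_box_2();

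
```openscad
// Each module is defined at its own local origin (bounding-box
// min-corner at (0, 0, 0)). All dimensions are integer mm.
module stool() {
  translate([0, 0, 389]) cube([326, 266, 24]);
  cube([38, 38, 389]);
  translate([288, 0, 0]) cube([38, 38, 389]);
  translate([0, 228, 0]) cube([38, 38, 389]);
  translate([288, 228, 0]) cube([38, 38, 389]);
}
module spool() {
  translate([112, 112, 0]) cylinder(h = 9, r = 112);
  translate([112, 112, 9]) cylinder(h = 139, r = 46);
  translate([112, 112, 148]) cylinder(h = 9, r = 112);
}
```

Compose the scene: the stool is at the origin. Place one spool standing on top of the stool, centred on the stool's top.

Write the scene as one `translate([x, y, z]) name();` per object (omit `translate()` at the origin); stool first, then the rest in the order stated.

stool();
translate([51, 21, 413]) spool();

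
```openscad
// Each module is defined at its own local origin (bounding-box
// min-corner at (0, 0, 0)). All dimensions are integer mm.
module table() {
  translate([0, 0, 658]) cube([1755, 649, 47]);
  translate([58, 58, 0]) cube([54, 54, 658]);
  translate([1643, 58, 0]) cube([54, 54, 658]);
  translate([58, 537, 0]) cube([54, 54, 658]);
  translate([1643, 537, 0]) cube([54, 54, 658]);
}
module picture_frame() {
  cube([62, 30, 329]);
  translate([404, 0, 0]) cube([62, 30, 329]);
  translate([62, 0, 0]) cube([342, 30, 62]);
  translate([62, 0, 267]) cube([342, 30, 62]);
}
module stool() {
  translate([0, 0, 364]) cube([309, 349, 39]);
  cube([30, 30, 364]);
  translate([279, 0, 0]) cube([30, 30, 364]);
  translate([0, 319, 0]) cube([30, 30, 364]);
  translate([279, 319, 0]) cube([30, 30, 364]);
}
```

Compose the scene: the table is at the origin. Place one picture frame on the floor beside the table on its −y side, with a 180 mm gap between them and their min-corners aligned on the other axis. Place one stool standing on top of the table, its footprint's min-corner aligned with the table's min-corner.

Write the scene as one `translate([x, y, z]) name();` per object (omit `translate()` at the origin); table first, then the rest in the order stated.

table();
translate([0, -210, 0]) picture_frame();
translate([0, 0, 705]) stool();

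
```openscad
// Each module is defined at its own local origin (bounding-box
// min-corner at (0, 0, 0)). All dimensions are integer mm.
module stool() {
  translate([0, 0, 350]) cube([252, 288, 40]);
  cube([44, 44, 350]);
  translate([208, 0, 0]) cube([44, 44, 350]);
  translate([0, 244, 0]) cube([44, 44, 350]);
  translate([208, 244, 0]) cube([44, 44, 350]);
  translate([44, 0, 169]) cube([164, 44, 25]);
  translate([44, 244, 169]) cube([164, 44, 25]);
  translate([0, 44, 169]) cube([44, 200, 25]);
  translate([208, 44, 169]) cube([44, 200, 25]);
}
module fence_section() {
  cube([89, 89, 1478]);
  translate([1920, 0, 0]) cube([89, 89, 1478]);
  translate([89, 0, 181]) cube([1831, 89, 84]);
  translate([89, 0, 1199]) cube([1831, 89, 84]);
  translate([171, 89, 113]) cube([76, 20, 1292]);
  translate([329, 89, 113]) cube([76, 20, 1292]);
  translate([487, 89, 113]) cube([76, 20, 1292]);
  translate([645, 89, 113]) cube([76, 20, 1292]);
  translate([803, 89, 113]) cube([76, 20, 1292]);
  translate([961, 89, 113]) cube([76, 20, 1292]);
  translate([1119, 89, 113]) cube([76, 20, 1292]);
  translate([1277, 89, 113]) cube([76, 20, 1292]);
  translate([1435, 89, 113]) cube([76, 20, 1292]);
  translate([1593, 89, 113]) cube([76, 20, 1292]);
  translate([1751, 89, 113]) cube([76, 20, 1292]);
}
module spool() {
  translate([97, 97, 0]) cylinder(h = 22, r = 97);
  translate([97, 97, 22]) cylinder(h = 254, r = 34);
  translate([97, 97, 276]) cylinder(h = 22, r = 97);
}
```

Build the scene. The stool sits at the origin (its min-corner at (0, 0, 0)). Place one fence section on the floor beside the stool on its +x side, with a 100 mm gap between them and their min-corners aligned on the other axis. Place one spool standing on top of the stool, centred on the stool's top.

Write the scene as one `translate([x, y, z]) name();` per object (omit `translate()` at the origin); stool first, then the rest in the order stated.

stool();
translate([352, 0, 0]) fence_section();
translate([29, 47, 390]) spool();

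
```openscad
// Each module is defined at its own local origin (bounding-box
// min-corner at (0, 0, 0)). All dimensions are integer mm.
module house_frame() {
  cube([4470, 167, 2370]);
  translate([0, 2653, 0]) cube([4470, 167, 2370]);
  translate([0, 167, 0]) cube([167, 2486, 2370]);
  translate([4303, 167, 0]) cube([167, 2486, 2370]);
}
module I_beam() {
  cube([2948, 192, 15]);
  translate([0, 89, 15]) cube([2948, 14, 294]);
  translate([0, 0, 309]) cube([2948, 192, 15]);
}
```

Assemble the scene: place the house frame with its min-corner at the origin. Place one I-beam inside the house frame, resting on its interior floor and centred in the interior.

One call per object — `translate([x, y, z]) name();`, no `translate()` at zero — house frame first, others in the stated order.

house_frame();
translate([761, 1314, 0]) I_beam();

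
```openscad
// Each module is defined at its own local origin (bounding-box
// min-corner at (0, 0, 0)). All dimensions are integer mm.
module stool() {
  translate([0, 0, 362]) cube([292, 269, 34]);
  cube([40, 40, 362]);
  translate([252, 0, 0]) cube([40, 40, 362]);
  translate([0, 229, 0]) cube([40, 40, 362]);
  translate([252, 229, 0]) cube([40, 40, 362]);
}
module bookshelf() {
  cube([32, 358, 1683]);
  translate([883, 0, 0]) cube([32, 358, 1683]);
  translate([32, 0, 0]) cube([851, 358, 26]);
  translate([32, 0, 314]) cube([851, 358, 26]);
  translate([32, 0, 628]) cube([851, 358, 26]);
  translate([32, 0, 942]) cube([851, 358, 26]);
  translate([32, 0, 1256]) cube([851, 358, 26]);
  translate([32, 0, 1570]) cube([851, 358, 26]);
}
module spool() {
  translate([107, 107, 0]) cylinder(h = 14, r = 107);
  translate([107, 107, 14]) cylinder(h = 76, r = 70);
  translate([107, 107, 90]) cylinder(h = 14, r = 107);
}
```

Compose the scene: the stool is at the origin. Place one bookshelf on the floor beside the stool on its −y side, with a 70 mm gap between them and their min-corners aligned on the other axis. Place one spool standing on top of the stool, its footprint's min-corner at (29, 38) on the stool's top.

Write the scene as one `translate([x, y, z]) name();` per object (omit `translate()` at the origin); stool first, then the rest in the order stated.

stool();
translate([0, -428, 0]) bookshelf();
translate([29, 38, 396]) spool();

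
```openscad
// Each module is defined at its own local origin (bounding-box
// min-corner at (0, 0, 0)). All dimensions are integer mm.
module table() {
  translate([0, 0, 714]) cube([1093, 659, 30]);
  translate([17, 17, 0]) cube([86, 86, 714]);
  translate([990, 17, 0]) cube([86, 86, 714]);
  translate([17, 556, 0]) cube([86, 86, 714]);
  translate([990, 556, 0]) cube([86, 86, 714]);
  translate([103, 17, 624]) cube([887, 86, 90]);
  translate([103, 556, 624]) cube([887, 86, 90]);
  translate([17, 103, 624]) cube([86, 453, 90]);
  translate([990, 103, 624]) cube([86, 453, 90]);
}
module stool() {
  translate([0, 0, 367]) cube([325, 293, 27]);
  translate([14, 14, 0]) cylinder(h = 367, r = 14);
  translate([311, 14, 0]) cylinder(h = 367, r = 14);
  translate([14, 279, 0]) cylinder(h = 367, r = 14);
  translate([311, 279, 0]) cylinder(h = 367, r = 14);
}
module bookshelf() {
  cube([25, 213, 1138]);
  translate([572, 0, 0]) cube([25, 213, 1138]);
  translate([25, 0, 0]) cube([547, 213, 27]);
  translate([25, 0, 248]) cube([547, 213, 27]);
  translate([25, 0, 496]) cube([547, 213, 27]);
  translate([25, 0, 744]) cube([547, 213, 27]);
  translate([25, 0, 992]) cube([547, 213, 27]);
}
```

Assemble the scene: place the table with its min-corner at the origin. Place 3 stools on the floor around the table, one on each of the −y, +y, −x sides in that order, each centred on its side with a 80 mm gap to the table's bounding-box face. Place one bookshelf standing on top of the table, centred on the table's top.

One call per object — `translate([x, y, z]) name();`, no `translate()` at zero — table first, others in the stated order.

table();
translate([384, -373, 0]) stool();
translate([384, 739, 0]) stool();
translate([-405, 183, 0]) stool();
translate([248, 223, 744]) bookshelf();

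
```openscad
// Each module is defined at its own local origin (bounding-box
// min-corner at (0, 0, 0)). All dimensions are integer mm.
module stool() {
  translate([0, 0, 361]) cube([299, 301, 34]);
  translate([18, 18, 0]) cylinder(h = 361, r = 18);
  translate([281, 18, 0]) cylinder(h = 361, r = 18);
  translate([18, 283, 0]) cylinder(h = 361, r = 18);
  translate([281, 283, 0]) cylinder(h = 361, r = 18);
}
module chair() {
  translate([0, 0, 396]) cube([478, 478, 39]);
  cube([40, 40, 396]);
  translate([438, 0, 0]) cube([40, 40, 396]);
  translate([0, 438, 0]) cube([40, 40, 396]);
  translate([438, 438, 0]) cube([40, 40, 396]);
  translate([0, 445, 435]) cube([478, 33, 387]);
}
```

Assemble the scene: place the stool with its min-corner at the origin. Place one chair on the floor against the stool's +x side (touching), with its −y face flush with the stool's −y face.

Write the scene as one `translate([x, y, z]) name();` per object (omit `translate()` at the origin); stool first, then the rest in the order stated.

stool();
translate([299, 0, 0]) chair();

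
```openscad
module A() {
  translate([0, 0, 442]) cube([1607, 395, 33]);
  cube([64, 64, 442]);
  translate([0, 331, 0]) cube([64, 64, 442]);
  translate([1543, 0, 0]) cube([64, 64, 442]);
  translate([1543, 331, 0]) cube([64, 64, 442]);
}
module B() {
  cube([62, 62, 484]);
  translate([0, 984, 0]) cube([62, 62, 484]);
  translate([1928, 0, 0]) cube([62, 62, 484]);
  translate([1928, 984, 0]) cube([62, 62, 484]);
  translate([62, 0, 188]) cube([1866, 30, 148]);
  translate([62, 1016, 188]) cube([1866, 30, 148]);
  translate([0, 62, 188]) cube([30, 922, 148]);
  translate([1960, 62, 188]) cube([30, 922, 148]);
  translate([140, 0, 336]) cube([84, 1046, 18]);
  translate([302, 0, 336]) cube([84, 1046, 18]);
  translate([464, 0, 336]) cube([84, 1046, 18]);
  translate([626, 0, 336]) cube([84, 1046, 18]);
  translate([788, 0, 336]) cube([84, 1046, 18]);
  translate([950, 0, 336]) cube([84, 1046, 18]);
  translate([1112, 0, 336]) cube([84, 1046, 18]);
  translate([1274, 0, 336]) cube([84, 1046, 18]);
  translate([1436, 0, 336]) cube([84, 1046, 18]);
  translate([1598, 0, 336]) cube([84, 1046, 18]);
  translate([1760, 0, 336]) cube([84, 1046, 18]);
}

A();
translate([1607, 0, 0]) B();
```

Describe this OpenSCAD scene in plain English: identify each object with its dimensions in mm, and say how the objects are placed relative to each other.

A is a long wooden bench with a 1607 mm (x) × 395 mm (y) seat, 33 mm thick, its top surface 475 mm above the floor. Four 64 mm square legs at the seat corners, flush with the edges, run from z = 0 to the seat underside.

B is a bed frame 1990 mm long (x) by 1046 mm wide (y). Four 62×62 mm corner posts, 484 mm tall, at the corners of the footprint. Four rails of 30 mm thickness and 148 mm height run between adjacent posts with their undersides at z = 188 mm, their outer faces flush with the outside of the frame (the two x-running rails run between the posts' inner faces; the two y-running rails run between the posts' inner faces). 11 slats, each 84 mm wide (x) and 18 mm thick, lie across the top of the two x-running rails, running the full 1046 mm width of the frame in y; the slats are evenly spaced along x between the inner faces of the end posts with equal gaps (rounded down to the nearest mm) at the −x end and between each pair — any rounding remainder accumulates at the +x end.

The bed frame is against the bench's +x side, with their −y faces flush.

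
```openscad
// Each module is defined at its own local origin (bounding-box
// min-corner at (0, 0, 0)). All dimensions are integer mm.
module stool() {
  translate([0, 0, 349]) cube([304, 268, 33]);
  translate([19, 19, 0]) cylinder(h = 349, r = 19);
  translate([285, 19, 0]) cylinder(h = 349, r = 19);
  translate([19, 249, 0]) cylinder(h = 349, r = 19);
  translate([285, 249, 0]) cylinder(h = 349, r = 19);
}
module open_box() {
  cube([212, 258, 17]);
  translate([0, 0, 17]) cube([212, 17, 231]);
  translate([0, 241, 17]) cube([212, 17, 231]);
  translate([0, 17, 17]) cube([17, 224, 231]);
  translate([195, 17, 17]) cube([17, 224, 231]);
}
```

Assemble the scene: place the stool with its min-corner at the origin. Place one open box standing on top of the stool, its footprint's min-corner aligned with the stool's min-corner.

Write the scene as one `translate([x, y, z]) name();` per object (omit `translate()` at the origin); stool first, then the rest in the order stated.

stool();
translate([0, 0, 382]) open_box();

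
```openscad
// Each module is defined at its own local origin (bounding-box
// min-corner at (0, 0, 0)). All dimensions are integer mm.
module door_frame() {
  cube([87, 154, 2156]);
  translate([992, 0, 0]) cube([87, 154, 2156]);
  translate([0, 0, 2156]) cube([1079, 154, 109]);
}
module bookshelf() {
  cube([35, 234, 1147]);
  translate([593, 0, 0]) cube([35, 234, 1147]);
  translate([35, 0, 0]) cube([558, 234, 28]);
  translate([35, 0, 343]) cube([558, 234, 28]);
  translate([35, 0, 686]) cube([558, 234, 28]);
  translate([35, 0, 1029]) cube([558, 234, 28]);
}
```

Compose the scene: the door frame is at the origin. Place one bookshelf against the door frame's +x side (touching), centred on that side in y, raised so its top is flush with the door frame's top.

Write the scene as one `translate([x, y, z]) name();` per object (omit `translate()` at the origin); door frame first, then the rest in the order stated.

door_frame();
translate([1079, -40, 1118]) bookshelf();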